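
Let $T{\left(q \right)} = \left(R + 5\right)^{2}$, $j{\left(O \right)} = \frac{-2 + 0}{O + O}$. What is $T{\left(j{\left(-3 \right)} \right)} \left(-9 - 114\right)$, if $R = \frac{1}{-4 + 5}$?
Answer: $-4428$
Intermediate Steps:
$R = 1$ ($R = 1^{-1} = 1$)
$j{\left(O \right)} = - \frac{1}{O}$ ($j{\left(O \right)} = - \frac{2}{2 O} = - 2 \frac{1}{2 O} = - \frac{1}{O}$)
$T{\left(q \right)} = 36$ ($T{\left(q \right)} = \left(1 + 5\right)^{2} = 6^{2} = 36$)
$T{\left(j{\left(-3 \right)} \right)} \left(-9 - 114\right) = 36 \left(-9 - 114\right) = 36 \left(-123\right) = -4428$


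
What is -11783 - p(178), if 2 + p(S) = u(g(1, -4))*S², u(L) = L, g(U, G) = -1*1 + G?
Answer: 146639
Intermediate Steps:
g(U, G) = -1 + G
p(S) = -2 - 5*S² (p(S) = -2 + (-1 - 4)*S² = -2 - 5*S²)
-11783 - p(178) = -11783 - (-2 - 5*178²) = -11783 - (-2 - 5*31684) = -11783 - (-2 - 158420) = -11783 - 1*(-158422) = -11783 + 158422 = 146639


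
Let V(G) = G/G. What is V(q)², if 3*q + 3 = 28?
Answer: 1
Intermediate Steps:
q = 25/3 (q = -1 + (⅓)*28 = -1 + 28/3 = 25/3 ≈ 8.3333)
V(G) = 1
V(q)² = 1² = 1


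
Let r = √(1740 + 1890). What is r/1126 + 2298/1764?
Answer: 383/294 + 11*√30/1126 ≈ 1.3562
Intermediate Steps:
r = 11*√30 (r = √3630 = 11*√30 ≈ 60.250)
r/1126 + 2298/1764 = (11*√30)/1126 + 2298/1764 = (11*√30)*(1/1126) + 2298*(1/1764) = 11*√30/1126 + 383/294 = 383/294 + 11*√30/1126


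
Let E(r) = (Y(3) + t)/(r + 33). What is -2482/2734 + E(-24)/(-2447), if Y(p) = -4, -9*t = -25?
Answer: -245959850/270948969 ≈ -0.90777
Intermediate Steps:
t = 25/9 (t = -⅑*(-25) = 25/9 ≈ 2.7778)
E(r) = -11/(9*(33 + r)) (E(r) = (-4 + 25/9)/(r + 33) = -11/(9*(33 + r)))
-2482/2734 + E(-24)/(-2447) = -2482/2734 - 11/(297 + 9*(-24))/(-2447) = -2482*1/2734 - 11/(297 - 216)*(-1/2447) = -1241/1367 - 11/81*(-1/2447) = -1241/1367 + 11/198207 = -245959850/270948969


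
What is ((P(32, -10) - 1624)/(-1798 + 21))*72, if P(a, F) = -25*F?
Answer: 98928/1777 ≈ 55.671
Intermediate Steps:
((P(32, -10) - 1624)/(-1798 + 21))*72 = ((-25*(-10) - 1624)/(-1798 + 21))*72 = ((250 - 1624)/(-1777))*72 = -1374*(-1/1777)*72 = (1374/1777)*72 = 98928/1777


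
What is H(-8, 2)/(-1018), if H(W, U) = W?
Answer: 4/509 ≈ 0.0078585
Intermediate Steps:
H(-8, 2)/(-1018) = -8/(-1018) = -8*(-1/1018) = 4/509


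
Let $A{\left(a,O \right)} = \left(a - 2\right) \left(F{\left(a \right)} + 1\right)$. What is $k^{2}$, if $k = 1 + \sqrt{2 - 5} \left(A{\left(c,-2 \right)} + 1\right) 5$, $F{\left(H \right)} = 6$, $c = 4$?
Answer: $-16874 + 150 i \sqrt{3} \approx -16874.0 + 259.81 i$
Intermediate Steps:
$A{\left(a,O \right)} = -14 + 7 a$ ($A{\left(a,O \right)} = \left(a - 2\right) \left(6 + 1\right) = \left(-2 + a\right) 7 = -14 + 7 a$)
$k = 1 + 75 i \sqrt{3}$ ($k = 1 + \sqrt{2 - 5} \left(\left(-14 + 7 \cdot 4\right) + 1\right) 5 = 1 + \sqrt{-3} \left(\left(-14 + 28\right) + 1\right) 5 = 1 + i \sqrt{3} \left(14 + 1\right) 5 = 1 + i \sqrt{3} \cdot 15 \cdot 5 = 1 + i \sqrt{3} \cdot 75 = 1 + 75 i \sqrt{3} \approx 1.0 + 129.9 i$)
$k^{2} = \left(1 + 75 i \sqrt{3}\right)^{2}$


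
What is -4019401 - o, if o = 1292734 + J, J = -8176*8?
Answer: -5246727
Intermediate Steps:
J = -65408
o = 1227326 (o = 1292734 - 65408 = 1227326)
-4019401 - o = -4019401 - 1*1227326 = -4019401 - 1227326 = -5246727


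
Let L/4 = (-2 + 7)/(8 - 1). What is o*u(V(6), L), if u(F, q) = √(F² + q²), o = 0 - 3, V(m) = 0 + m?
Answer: -6*√541/7 ≈ -19.937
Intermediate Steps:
V(m) = m
L = 20/7 (L = 4*((-2 + 7)/(8 - 1)) = 4*(5/7) = 20/7 ≈ 2.8571)
o = -3
o*u(V(6), L) = -3*√(6² + (20/7)²) = -3*√(36 + 400/49) = -6*√541/7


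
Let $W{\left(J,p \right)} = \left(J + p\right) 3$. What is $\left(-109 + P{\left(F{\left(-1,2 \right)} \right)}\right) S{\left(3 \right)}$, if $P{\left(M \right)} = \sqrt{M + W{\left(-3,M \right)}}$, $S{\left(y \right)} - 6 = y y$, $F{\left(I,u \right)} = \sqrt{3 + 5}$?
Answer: $-1635 + 15 \sqrt{-9 + 8 \sqrt{2}} \approx -1612.2$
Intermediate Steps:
$F{\left(I,u \right)} = 2 \sqrt{2}$ ($F{\left(I,u \right)} = \sqrt{8} = 2 \sqrt{2}$)
$W{\left(J,p \right)} = 3 J + 3 p$
$S{\left(y \right)} = 6 + y^{2}$ ($S{\left(y \right)} = 6 + y y = 6 + y^{2}$)
$P{\left(M \right)} = \sqrt{-9 + 4 M}$ ($P{\left(M \right)} = \sqrt{M + \left(3 \left(-3\right) + 3 M\right)} = \sqrt{M + \left(-9 + 3 M\right)} = \sqrt{-9 + 4 M}$)
$\left(-109 + P{\left(F{\left(-1,2 \right)} \right)}\right) S{\left(3 \right)} = \left(-109 + \sqrt{-9 + 4 \cdot 2 \sqrt{2}}\right) \left(6 + 3^{2}\right) = \left(-109 + \sqrt{-9 + 8 \sqrt{2}}\right) \left(6 + 9\right) = \left(-109 + \sqrt{-9 + 8 \sqrt{2}}\right) 15 = -1635 + 15 \sqrt{-9 + 8 \sqrt{2}}$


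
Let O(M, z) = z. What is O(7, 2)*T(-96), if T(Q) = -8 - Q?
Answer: 176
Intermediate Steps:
O(7, 2)*T(-96) = 2*(-8 - 1*(-96)) = 2*(-8 + 96) = 2*88 = 176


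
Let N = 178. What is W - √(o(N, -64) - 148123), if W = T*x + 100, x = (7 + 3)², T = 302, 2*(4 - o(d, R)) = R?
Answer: 30300 - I*√148087 ≈ 30300.0 - 384.82*I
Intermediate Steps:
o(d, R) = 4 - R/2
x = 100 (x = 10² = 100)
W = 30300 (W = 302*100 + 100 = 30200 + 100 = 30300)
W - √(o(N, -64) - 148123) = 30300 - √((4 - ½*(-64)) - 148123) = 30300 - √((4 + 32) - 148123) = 30300 - √(36 - 148123) = 30300 - √(-148087) = 30300 - I*√148087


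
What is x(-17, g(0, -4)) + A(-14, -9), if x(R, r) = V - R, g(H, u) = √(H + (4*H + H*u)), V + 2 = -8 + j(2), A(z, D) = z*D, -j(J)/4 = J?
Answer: 125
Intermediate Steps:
j(J) = -4*J
A(z, D) = D*z
V = -18 (V = -2 + (-8 - 4*2) = -2 + (-8 - 8) = -2 - 16 = -18)
g(H, u) = √(5*H + H*u)
x(R, r) = -18 - R
x(-17, g(0, -4)) + A(-14, -9) = (-18 - 1*(-17)) - 9*(-14) = (-18 + 17) + 126 = -1 + 126 = 125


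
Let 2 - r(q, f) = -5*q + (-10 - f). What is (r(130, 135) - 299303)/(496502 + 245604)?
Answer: -149253/371053 ≈ -0.40224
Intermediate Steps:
r(q, f) = 12 + f + 5*q (r(q, f) = 2 - (-5*q + (-10 - f)) = 2 - (-10 - f - 5*q) = 2 + (10 + f + 5*q) = 12 + f + 5*q)
(r(130, 135) - 299303)/(496502 + 245604) = ((12 + 135 + 5*130) - 299303)/(496502 + 245604) = ((12 + 135 + 650) - 299303)/742106 = (797 - 299303)*(1/742106) = -298506*1/742106 = -149253/371053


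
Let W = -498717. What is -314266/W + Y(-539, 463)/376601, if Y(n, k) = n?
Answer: 118084081403/187817320917 ≈ 0.62872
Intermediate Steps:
-314266/W + Y(-539, 463)/376601 = -314266/(-498717) - 539/376601 = -314266*(-1/498717) - 539*1/376601 = 314266/498717 - 539/376601 = 118084081403/187817320917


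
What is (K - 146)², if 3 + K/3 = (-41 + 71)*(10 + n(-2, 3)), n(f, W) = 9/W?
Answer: 1030225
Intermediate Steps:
K = 1161 (K = -9 + 3*((-41 + 71)*(10 + 9/3)) = -9 + 3*(30*(10 + 9*(⅓))) = -9 + 3*(30*(10 + 3)) = -9 + 3*(30*13) = -9 + 3*390 = -9 + 1170 = 1161)
(K - 146)² = (1161 - 146)² = 1015² = 1030225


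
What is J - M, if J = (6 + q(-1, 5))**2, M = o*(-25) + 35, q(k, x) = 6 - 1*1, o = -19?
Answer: -389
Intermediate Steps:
q(k, x) = 5 (q(k, x) = 6 - 1 = 5)
M = 510 (M = -19*(-25) + 35 = 475 + 35 = 510)
J = 121 (J = (6 + 5)**2 = 11**2 = 121)
J - M = 121 - 1*510 = 121 - 510 = -389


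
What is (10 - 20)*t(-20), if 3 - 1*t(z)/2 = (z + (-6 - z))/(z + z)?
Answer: -57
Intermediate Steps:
t(z) = 6 + 6/z (t(z) = 6 - 2*(z + (-6 - z))/(z + z) = 6 - (-12)/(2*z) = 6 - (-12)*1/(2*z) = 6 - (-6)/z = 6 + 6/z)
(10 - 20)*t(-20) = (10 - 20)*(6 + 6/(-20)) = -10*(6 + 6*(-1/20)) = -10*(6 - 3/10) = -10*57/10 = -57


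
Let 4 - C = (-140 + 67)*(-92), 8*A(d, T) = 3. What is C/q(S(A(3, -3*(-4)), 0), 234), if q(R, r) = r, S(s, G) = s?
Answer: -3356/117 ≈ -28.684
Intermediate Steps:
A(d, T) = 3/8 (A(d, T) = (⅛)*3 = 3/8)
C = -6712 (C = 4 - (-140 + 67)*(-92) = 4 - (-73)*(-92) = 4 - 1*6716 = 4 - 6716 = -6712)
C/q(S(A(3, -3*(-4)), 0), 234) = -6712/234 = -6712*1/234 = -3356/117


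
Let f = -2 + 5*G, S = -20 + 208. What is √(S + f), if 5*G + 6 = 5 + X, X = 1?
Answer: √186 ≈ 13.638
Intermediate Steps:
G = 0 (G = -6/5 + (5 + 1)/5 = -6/5 + (⅕)*6 = -6/5 + 6/5 = 0)
S = 188
f = -2 (f = -2 + 5*0 = -2 + 0 = -2)
√(S + f) = √(188 - 2) = √186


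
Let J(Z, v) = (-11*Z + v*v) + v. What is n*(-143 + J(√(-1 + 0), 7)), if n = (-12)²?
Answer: -12528 - 1584*I ≈ -12528.0 - 1584.0*I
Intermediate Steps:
n = 144
J(Z, v) = v + v² - 11*Z (J(Z, v) = (-11*Z + v²) + v = (v² - 11*Z) + v = v + v² - 11*Z)
n*(-143 + J(√(-1 + 0), 7)) = 144*(-143 + (7 + 7² - 11*√(-1 + 0))) = 144*(-143 + (7 + 49 - 11*I)) = 144*(-143 + (56 - 11*I)) = 144*(-87 - 11*I) = -12528 - 1584*I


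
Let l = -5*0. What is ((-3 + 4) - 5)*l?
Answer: 0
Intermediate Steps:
l = 0
((-3 + 4) - 5)*l = ((-3 + 4) - 5)*0 = (1 - 5)*0 = -4*0 = 0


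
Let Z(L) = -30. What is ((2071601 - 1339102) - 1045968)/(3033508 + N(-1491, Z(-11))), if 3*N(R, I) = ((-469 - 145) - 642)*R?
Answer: -313469/3657740 ≈ -0.085700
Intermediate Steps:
N(R, I) = -1256*R/3 (N(R, I) = (((-469 - 145) - 642)*R)/3 = ((-614 - 642)*R)/3 = (-1256*R)/3 = -1256*R/3)
((2071601 - 1339102) - 1045968)/(3033508 + N(-1491, Z(-11))) = ((2071601 - 1339102) - 1045968)/(3033508 - 1256/3*(-1491)) = (732499 - 1045968)/(3033508 + 624232) = -313469/3657740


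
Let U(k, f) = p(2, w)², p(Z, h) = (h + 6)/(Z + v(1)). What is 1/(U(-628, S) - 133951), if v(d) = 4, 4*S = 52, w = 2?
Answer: -9/1205543 ≈ -7.4655e-6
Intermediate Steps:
S = 13 (S = (¼)*52 = 13)
p(Z, h) = (6 + h)/(4 + Z) (p(Z, h) = (h + 6)/(Z + 4) = (6 + h)/(4 + Z))
U(k, f) = 16/9 (U(k, f) = ((6 + 2)/(4 + 2))² = (8/6)² = ((⅙)*8)² = (4/3)² = 16/9)
1/(U(-628, S) - 133951) = 1/(16/9 - 133951) = 1/(-1205543/9) = -9/1205543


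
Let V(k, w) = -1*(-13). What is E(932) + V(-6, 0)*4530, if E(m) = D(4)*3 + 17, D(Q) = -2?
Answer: 58901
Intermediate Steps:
V(k, w) = 13
E(m) = 11 (E(m) = -2*3 + 17 = -6 + 17 = 11)
E(932) + V(-6, 0)*4530 = 11 + 13*4530 = 11 + 58890 = 58901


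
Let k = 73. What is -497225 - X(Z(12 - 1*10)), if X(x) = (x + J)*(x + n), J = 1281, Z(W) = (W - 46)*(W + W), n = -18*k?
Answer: 1149225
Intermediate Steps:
n = -1314 (n = -18*73 = -1314)
Z(W) = 2*W*(-46 + W) (Z(W) = (-46 + W)*(2*W) = 2*W*(-46 + W))
X(x) = (-1314 + x)*(1281 + x) (X(x) = (x + 1281)*(x - 1314) = (1281 + x)*(-1314 + x) = (-1314 + x)*(1281 + x))
-497225 - X(Z(12 - 1*10)) = -497225 - (-1683234 + (2*(12 - 1*10)*(-46 + (12 - 1*10)))**2 - 66*(12 - 1*10)*(-46 + (12 - 1*10))) = -497225 - (-1683234 + (2*(12 - 10)*(-46 + (12 - 10)))**2 - 66*(12 - 10)*(-46 + (12 - 10))) = -497225 - (-1683234 + (2*2*(-46 + 2))**2 - 66*2*(-46 + 2)) = -497225 - (-1683234 + (2*2*(-44))**2 - 66*2*(-44)) = -497225 - (-1683234 + (-176)**2 - 33*(-176)) = -497225 - (-1683234 + 30976 + 5808) = -497225 - 1*(-1646450) = -497225 + 1646450 = 1149225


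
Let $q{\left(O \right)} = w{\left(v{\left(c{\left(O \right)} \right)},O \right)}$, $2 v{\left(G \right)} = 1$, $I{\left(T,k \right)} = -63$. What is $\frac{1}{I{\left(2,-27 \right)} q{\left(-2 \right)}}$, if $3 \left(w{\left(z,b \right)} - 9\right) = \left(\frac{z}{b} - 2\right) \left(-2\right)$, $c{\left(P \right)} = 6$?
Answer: $- \frac{2}{1323} \approx -0.0015117$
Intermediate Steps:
$v{\left(G \right)} = \frac{1}{2}$ ($v{\left(G \right)} = \frac{1}{2} \cdot 1 = \frac{1}{2}$)
$w{\left(z,b \right)} = \frac{31}{3} - \frac{2 z}{3 b}$ ($w{\left(z,b \right)} = 9 + \frac{\left(\frac{z}{b} - 2\right) \left(-2\right)}{3} = 9 + \frac{\left(-2 + \frac{z}{b}\right) \left(-2\right)}{3} = 9 + \frac{4 - \frac{2 z}{b}}{3} = 9 + \left(\frac{4}{3} - \frac{2 z}{3 b}\right) = \frac{31}{3} - \frac{2 z}{3 b}$)
$q{\left(O \right)} = \frac{-1 + 31 O}{3 O}$ ($q{\left(O \right)} = \frac{\left(-2\right) \frac{1}{2} + 31 O}{3 O} = \frac{-1 + 31 O}{3 O}$)
$\frac{1}{I{\left(2,-27 \right)} q{\left(-2 \right)}} = \frac{1}{\left(-63\right) \frac{-1 + 31 \left(-2\right)}{3 \left(-2\right)}} = \frac{1}{\left(-63\right) \frac{1}{3} \left(- \frac{1}{2}\right) \left(-1 - 62\right)} = \frac{1}{\left(-63\right) \frac{1}{3} \left(- \frac{1}{2}\right) \left(-63\right)} = \frac{1}{\left(-63\right) \frac{21}{2}} = \frac{1}{- \frac{1323}{2}} = - \frac{2}{1323}$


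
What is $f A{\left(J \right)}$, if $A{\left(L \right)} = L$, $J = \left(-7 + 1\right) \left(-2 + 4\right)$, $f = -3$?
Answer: $36$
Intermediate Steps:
$J = -12$ ($J = \left(-6\right) 2 = -12$)
$f A{\left(J \right)} = \left(-3\right) \left(-12\right) = 36$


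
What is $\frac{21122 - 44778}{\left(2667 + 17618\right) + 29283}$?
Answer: $- \frac{2957}{6196} \approx -0.47724$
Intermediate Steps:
$\frac{21122 - 44778}{\left(2667 + 17618\right) + 29283} = - \frac{23656}{20285 + 29283} = - \frac{23656}{49568} = \left(-23656\right) \frac{1}{49568} = - \frac{2957}{6196}$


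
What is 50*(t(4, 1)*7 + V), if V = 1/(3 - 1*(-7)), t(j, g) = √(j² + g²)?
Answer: 5 + 350*√17 ≈ 1448.1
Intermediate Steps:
t(j, g) = √(g² + j²)
V = ⅒ (V = 1/(3 + 7) = 1/10 = ⅒ ≈ 0.10000)
50*(t(4, 1)*7 + V) = 50*(√(1² + 4²)*7 + ⅒) = 50*(√(1 + 16)*7 + ⅒) = 50*(√17*7 + ⅒) = 50*(7*√17 + ⅒) = 50*(⅒ + 7*√17) = 5 + 350*√17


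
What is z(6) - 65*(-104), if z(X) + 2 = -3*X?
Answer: 6740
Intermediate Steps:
z(X) = -2 - 3*X
z(6) - 65*(-104) = (-2 - 3*6) - 65*(-104) = (-2 - 18) + 6760 = -20 + 6760 = 6740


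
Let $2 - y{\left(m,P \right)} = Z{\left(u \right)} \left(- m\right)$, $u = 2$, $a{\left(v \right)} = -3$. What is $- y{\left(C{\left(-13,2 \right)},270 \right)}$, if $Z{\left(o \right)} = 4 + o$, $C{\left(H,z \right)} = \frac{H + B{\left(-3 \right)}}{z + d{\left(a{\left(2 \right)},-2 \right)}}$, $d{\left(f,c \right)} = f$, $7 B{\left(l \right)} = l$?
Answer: $- \frac{578}{7} \approx -82.571$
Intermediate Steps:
$B{\left(l \right)} = \frac{l}{7}$
$C{\left(H,z \right)} = \frac{- \frac{3}{7} + H}{-3 + z}$ ($C{\left(H,z \right)} = \frac{H + \frac{1}{7} \left(-3\right)}{z - 3} = \frac{H - \frac{3}{7}}{-3 + z} = \frac{- \frac{3}{7} + H}{-3 + z}$)
$y{\left(m,P \right)} = 2 + 6 m$ ($y{\left(m,P \right)} = 2 - \left(4 + 2\right) \left(- m\right) = 2 - 6 \left(- m\right) = 2 - - 6 m = 2 + 6 m$)
$- y{\left(C{\left(-13,2 \right)},270 \right)} = - (2 + 6 \frac{- \frac{3}{7} - 13}{-3 + 2}) = - (2 + 6 \frac{1}{-1} \left(- \frac{94}{7}\right)) = - (2 + 6 \left(\left(-1\right) \left(- \frac{94}{7}\right)\right)) = - (2 + 6 \cdot \frac{94}{7}) = - (2 + \frac{564}{7}) = \left(-1\right) \frac{578}{7} = - \frac{578}{7}$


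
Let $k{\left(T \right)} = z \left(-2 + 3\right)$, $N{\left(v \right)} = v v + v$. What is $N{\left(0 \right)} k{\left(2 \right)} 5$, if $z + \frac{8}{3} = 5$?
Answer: $0$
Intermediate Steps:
$z = \frac{7}{3}$ ($z = - \frac{8}{3} + 5 = \frac{7}{3} \approx 2.3333$)
$N{\left(v \right)} = v + v^{2}$ ($N{\left(v \right)} = v^{2} + v = v + v^{2}$)
$k{\left(T \right)} = \frac{7}{3}$ ($k{\left(T \right)} = \frac{7 \left(-2 + 3\right)}{3} = \frac{7}{3} \cdot 1 = \frac{7}{3}$)
$N{\left(0 \right)} k{\left(2 \right)} 5 = 0 \left(1 + 0\right) \frac{7}{3} \cdot 5 = 0 \cdot 1 \cdot \frac{7}{3} \cdot 5 = 0 \cdot \frac{7}{3} \cdot 5 = 0 \cdot 5 = 0$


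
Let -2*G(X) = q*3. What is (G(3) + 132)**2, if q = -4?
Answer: 19044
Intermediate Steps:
G(X) = 6 (G(X) = -(-2)*3 = -1/2*(-12) = 6)
(G(3) + 132)**2 = (6 + 132)**2 = 138**2 = 19044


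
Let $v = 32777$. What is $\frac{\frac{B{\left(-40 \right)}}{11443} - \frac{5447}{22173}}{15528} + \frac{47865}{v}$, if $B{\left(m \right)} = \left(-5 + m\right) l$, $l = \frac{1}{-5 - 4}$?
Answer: $\frac{47144740833754217}{32284129976210646} \approx 1.4603$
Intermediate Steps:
$l = - \frac{1}{9}$ ($l = \frac{1}{-9} = - \frac{1}{9} \approx -0.11111$)
$B{\left(m \right)} = \frac{5}{9} - \frac{m}{9}$ ($B{\left(m \right)} = \left(-5 + m\right) \left(- \frac{1}{9}\right) = \frac{5}{9} - \frac{m}{9}$)
$\frac{\frac{B{\left(-40 \right)}}{11443} - \frac{5447}{22173}}{15528} + \frac{47865}{v} = \frac{\frac{\frac{5}{9} - - \frac{40}{9}}{11443} - \frac{5447}{22173}}{15528} + \frac{47865}{32777} = \left(\left(\frac{5}{9} + \frac{40}{9}\right) \frac{1}{11443} - \frac{5447}{22173}\right) \frac{1}{15528} + 47865 \cdot \frac{1}{32777} = \left(5 \cdot \frac{1}{11443} - \frac{5447}{22173}\right) \frac{1}{15528} + \frac{47865}{32777} = \left(\frac{5}{11443} - \frac{5447}{22173}\right) \frac{1}{15528} + \frac{47865}{32777} = \left(- \frac{62219156}{253725639}\right) \frac{1}{15528} + \frac{47865}{32777} = - \frac{15554789}{984962930598} + \frac{47865}{32777} = \frac{47144740833754217}{32284129976210646}$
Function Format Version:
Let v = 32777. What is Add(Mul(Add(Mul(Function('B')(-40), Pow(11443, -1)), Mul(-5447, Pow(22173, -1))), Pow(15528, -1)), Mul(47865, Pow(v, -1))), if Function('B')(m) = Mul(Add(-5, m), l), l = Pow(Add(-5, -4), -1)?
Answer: Rational(47144740833754217, 32284129976210646) ≈ 1.4603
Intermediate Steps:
l = Rational(-1, 9) (l = Pow(-9, -1) = Rational(-1, 9) ≈ -0.11111)
Function('B')(m) = Add(Rational(5, 9), Mul(Rational(-1, 9), m)) (Function('B')(m) = Mul(Add(-5, m), Rational(-1, 9)) = Add(Rational(5, 9), Mul(Rational(-1, 9), m)))
Add(Mul(Add(Mul(Function('B')(-40), Pow(11443, -1)), Mul(-5447, Pow(22173, -1))), Pow(15528, -1)), Mul(47865, Pow(v, -1))) = Add(Mul(Add(Mul(Add(Rational(5, 9), Mul(Rational(-1, 9), -40)), Pow(11443, -1)), Mul(-5447, Pow(22173, -1))), Pow(15528, -1)), Mul(47865, Pow(32777, -1))) = Add(Mul(Add(Mul(Add(Rational(5, 9), Rational(40, 9)), Rational(1, 11443)), Mul(-5447, Rational(1, 22173))), Rational(1, 15528)), Mul(47865, Rational(1, 32777))) = Add(Mul(Add(Mul(5, Rational(1, 11443)), Rational(-5447, 22173)), Rational(1, 15528)), Rational(47865, 32777)) = Add(Mul(Add(Rational(5, 11443), Rational(-5447, 22173)), Rational(1, 15528)), Rational(47865, 32777)) = Add(Mul(Rational(-62219156, 253725639), Rational(1, 15528)), Rational(47865, 32777)) = Add(Rational(-15554789, 984962930598), Rational(47865, 32777)) = Rational(47144740833754217, 32284129976210646)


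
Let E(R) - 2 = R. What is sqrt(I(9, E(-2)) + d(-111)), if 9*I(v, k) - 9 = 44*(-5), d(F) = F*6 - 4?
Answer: 79*I/3 ≈ 26.333*I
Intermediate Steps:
E(R) = 2 + R
d(F) = -4 + 6*F (d(F) = 6*F - 4 = -4 + 6*F)
I(v, k) = -211/9 (I(v, k) = 1 + (44*(-5))/9 = 1 + (1/9)*(-220) = 1 - 220/9 = -211/9)
sqrt(I(9, E(-2)) + d(-111)) = sqrt(-211/9 + (-4 + 6*(-111))) = sqrt(-211/9 + (-4 - 666)) = sqrt(-211/9 - 670) = sqrt(-6241/9) = 79*I/3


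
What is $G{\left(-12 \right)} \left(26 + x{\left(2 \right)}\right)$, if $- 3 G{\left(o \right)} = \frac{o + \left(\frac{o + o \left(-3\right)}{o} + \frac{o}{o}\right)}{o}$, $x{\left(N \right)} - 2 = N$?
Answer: $- \frac{65}{6} \approx -10.833$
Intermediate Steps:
$x{\left(N \right)} = 2 + N$
$G{\left(o \right)} = - \frac{-1 + o}{3 o}$ ($G{\left(o \right)} = - \frac{\left(o + \left(\frac{o + o \left(-3\right)}{o} + \frac{o}{o}\right)\right) \frac{1}{o}}{3} = - \frac{\left(o + \left(\frac{o - 3 o}{o} + 1\right)\right) \frac{1}{o}}{3} = - \frac{\left(o + \left(\frac{\left(-2\right) o}{o} + 1\right)\right) \frac{1}{o}}{3} = - \frac{\left(o + \left(-2 + 1\right)\right) \frac{1}{o}}{3} = - \frac{\left(o - 1\right) \frac{1}{o}}{3} = - \frac{\left(-1 + o\right) \frac{1}{o}}{3} = - \frac{\frac{1}{o} \left(-1 + o\right)}{3} = - \frac{-1 + o}{3 o}$)
$G{\left(-12 \right)} \left(26 + x{\left(2 \right)}\right) = \frac{1 - -12}{3 \left(-12\right)} \left(26 + \left(2 + 2\right)\right) = \frac{1}{3} \left(- \frac{1}{12}\right) \left(1 + 12\right) \left(26 + 4\right) = \frac{1}{3} \left(- \frac{1}{12}\right) 13 \cdot 30 = \left(- \frac{13}{36}\right) 30 = - \frac{65}{6}$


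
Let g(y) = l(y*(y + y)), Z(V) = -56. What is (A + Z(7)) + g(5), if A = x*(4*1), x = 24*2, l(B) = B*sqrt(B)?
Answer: 136 + 250*sqrt(2) ≈ 489.55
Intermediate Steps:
l(B) = B**(3/2)
x = 48
g(y) = 2*sqrt(2)*(y**2)**(3/2) (g(y) = (y*(y + y))**(3/2) = (y*(2*y))**(3/2) = (2*y**2)**(3/2) = 2*sqrt(2)*(y**2)**(3/2))
A = 192 (A = 48*(4*1) = 48*4 = 192)
(A + Z(7)) + g(5) = (192 - 56) + 2*sqrt(2)*(5**2)**(3/2) = 136 + 2*sqrt(2)*25**(3/2) = 136 + 2*sqrt(2)*125 = 136 + 250*sqrt(2)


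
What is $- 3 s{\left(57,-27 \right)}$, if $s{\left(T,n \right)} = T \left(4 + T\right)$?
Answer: $-10431$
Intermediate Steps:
$- 3 s{\left(57,-27 \right)} = - 3 \cdot 57 \left(4 + 57\right) = - 3 \cdot 57 \cdot 61 = \left(-3\right) 3477 = -10431$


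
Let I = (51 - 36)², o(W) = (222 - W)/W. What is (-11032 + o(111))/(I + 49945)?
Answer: -11031/50170 ≈ -0.21987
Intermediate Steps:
o(W) = (222 - W)/W
I = 225 (I = 15² = 225)
(-11032 + o(111))/(I + 49945) = (-11032 + (222 - 1*111)/111)/(225 + 49945) = (-11032 + (222 - 111)/111)/50170 = (-11032 + (1/111)*111)*(1/50170) = (-11032 + 1)*(1/50170) = -11031*1/50170 = -11031/50170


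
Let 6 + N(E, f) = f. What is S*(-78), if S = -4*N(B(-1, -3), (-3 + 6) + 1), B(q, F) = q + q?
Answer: -624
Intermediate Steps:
B(q, F) = 2*q
N(E, f) = -6 + f
S = 8 (S = -4*(-6 + ((-3 + 6) + 1)) = -4*(-6 + (3 + 1)) = -4*(-6 + 4) = -4*(-2) = 8)
S*(-78) = 8*(-78) = -624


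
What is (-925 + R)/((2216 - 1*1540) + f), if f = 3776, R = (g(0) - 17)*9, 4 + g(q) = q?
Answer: -557/2226 ≈ -0.25022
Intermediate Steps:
g(q) = -4 + q
R = -189 (R = ((-4 + 0) - 17)*9 = (-4 - 17)*9 = -21*9 = -189)
(-925 + R)/((2216 - 1*1540) + f) = (-925 - 189)/((2216 - 1*1540) + 3776) = -1114/((2216 - 1540) + 3776) = -1114/(676 + 3776) = -1114/4452 = -1114*1/4452 = -557/2226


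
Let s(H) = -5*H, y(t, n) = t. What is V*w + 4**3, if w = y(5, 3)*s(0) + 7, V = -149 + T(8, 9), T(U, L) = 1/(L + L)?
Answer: -17615/18 ≈ -978.61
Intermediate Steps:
T(U, L) = 1/(2*L)
V = -2681/18 (V = -149 + (1/2)/9 = -149 + (1/2)*(1/9) = -149 + 1/18 = -2681/18 ≈ -148.94)
w = 7 (w = 5*(-5*0) + 7 = 5*0 + 7 = 0 + 7 = 7)
V*w + 4**3 = -2681/18*7 + 4**3 = -18767/18 + 64 = -17615/18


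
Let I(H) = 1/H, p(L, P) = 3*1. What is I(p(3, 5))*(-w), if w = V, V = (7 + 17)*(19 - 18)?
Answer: -8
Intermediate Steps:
p(L, P) = 3
I(H) = 1/H
V = 24 (V = 24*1 = 24)
w = 24
I(p(3, 5))*(-w) = (-1*24)/3 = (⅓)*(-24) = -8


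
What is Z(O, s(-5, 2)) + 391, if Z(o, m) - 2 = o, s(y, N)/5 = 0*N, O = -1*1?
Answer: 392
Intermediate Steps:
O = -1
s(y, N) = 0 (s(y, N) = 5*(0*N) = 5*0 = 0)
Z(o, m) = 2 + o
Z(O, s(-5, 2)) + 391 = (2 - 1) + 391 = 1 + 391 = 392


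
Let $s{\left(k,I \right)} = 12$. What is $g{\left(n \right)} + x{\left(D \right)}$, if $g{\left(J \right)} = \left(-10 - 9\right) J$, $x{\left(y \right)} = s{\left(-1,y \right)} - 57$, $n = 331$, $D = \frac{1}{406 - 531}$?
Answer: $-6334$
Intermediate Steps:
$D = - \frac{1}{125}$ ($D = \frac{1}{-125} = - \frac{1}{125} \approx -0.008$)
$x{\left(y \right)} = -45$ ($x{\left(y \right)} = 12 - 57 = -45$)
$g{\left(J \right)} = - 19 J$
$g{\left(n \right)} + x{\left(D \right)} = \left(-19\right) 331 - 45 = -6289 - 45 = -6334$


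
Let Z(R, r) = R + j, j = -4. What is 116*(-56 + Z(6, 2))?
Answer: -6264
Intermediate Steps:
Z(R, r) = -4 + R (Z(R, r) = R - 4 = -4 + R)
116*(-56 + Z(6, 2)) = 116*(-56 + (-4 + 6)) = 116*(-56 + 2) = 116*(-54) = -6264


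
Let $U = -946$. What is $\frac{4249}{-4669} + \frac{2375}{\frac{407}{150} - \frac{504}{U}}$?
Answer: $\frac{112253869973}{153617437} \approx 730.74$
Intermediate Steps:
$\frac{4249}{-4669} + \frac{2375}{\frac{407}{150} - \frac{504}{U}} = \frac{4249}{-4669} + \frac{2375}{\frac{407}{150} - \frac{504}{-946}} = 4249 \left(- \frac{1}{4669}\right) + \frac{2375}{407 \cdot \frac{1}{150} - - \frac{252}{473}} = - \frac{607}{667} + \frac{2375}{\frac{407}{150} + \frac{252}{473}} = - \frac{607}{667} + \frac{2375}{\frac{230311}{70950}} = - \frac{607}{667} + 2375 \cdot \frac{70950}{230311} = - \frac{607}{667} + \frac{168506250}{230311} = \frac{112253869973}{153617437}$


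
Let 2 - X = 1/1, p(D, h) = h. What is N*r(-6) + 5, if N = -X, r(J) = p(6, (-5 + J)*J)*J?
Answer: 401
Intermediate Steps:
X = 1 (X = 2 - 1/1 = 2 - 1*1 = 2 - 1 = 1)
r(J) = J**2*(-5 + J) (r(J) = ((-5 + J)*J)*J = (J*(-5 + J))*J = J**2*(-5 + J))
N = -1 (N = -1*1 = -1)
N*r(-6) + 5 = -(-6)**2*(-5 - 6) + 5 = -36*(-11) + 5 = -1*(-396) + 5 = 396 + 5 = 401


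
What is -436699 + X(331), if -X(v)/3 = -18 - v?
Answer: -435652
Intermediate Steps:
X(v) = 54 + 3*v (X(v) = -3*(-18 - v) = 54 + 3*v)
-436699 + X(331) = -436699 + (54 + 3*331) = -436699 + (54 + 993) = -436699 + 1047 = -435652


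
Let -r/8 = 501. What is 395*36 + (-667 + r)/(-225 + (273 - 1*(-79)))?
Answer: 1801265/127 ≈ 14183.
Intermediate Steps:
r = -4008 (r = -8*501 = -4008)
395*36 + (-667 + r)/(-225 + (273 - 1*(-79))) = 395*36 + (-667 - 4008)/(-225 + (273 - 1*(-79))) = 14220 - 4675/(-225 + (273 + 79)) = 14220 - 4675/(-225 + 352) = 14220 - 4675/127 = 1801265/127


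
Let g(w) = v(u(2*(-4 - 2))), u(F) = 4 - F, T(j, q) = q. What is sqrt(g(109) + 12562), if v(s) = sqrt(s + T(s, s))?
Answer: sqrt(12562 + 4*sqrt(2)) ≈ 112.11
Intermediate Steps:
v(s) = sqrt(2)*sqrt(s) (v(s) = sqrt(s + s) = sqrt(2*s) = sqrt(2)*sqrt(s))
g(w) = 4*sqrt(2) (g(w) = sqrt(2)*sqrt(4 - 2*(-4 - 2)) = sqrt(2)*sqrt(4 - 2*(-6)) = sqrt(2)*sqrt(4 - 1*(-12)) = sqrt(2)*sqrt(4 + 12) = sqrt(2)*sqrt(16) = sqrt(2)*4 = 4*sqrt(2))
sqrt(g(109) + 12562) = sqrt(4*sqrt(2) + 12562) = sqrt(12562 + 4*sqrt(2))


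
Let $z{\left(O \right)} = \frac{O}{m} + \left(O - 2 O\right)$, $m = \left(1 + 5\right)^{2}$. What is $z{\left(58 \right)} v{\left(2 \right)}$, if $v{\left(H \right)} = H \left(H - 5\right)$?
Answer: $\frac{1015}{3} \approx 338.33$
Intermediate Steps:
$m = 36$ ($m = 6^{2} = 36$)
$z{\left(O \right)} = - \frac{35 O}{36}$ ($z{\left(O \right)} = \frac{O}{36} + \left(O - 2 O\right) = O \frac{1}{36} - O = \frac{O}{36} - O = - \frac{35 O}{36}$)
$v{\left(H \right)} = H \left(-5 + H\right)$
$z{\left(58 \right)} v{\left(2 \right)} = \left(- \frac{35}{36}\right) 58 \cdot 2 \left(-5 + 2\right) = - \frac{1015 \cdot 2 \left(-3\right)}{18} = \left(- \frac{1015}{18}\right) \left(-6\right) = \frac{1015}{3}$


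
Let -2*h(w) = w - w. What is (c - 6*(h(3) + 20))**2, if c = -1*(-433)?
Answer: 97969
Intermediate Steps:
c = 433
h(w) = 0 (h(w) = -(w - w)/2 = -1/2*0 = 0)
(c - 6*(h(3) + 20))**2 = (433 - 6*(0 + 20))**2 = (433 - 6*20)**2 = (433 - 120)**2 = 313**2 = 97969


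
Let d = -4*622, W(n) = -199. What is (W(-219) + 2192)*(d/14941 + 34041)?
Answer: 1013647957349/14941 ≈ 6.7843e+7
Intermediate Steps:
d = -2488
(W(-219) + 2192)*(d/14941 + 34041) = (-199 + 2192)*(-2488/14941 + 34041) = 1993*(-2488*1/14941 + 34041) = 1993*(-2488/14941 + 34041) = 1993*(508604093/14941) = 1013647957349/14941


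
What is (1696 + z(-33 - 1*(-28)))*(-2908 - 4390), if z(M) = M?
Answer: -12340918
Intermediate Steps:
(1696 + z(-33 - 1*(-28)))*(-2908 - 4390) = (1696 + (-33 - 1*(-28)))*(-2908 - 4390) = (1696 + (-33 + 28))*(-7298) = (1696 - 5)*(-7298) = 1691*(-7298) = -12340918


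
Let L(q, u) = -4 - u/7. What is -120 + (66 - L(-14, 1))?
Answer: -349/7 ≈ -49.857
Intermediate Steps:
L(q, u) = -4 - u/7
-120 + (66 - L(-14, 1)) = -120 + (66 - (-4 - ⅐*1)) = -120 + (66 - (-4 - ⅐)) = -120 + (66 - 1*(-29/7)) = -120 + (66 + 29/7) = -120 + 491/7 = -349/7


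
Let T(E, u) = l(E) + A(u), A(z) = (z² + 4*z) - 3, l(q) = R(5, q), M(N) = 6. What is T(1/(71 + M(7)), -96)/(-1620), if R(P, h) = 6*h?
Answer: -226613/41580 ≈ -5.4501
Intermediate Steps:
l(q) = 6*q
A(z) = -3 + z² + 4*z
T(E, u) = -3 + u² + 4*u + 6*E (T(E, u) = 6*E + (-3 + u² + 4*u) = -3 + u² + 4*u + 6*E)
T(1/(71 + M(7)), -96)/(-1620) = (-3 + (-96)² + 4*(-96) + 6/(71 + 6))/(-1620) = (-3 + 9216 - 384 + 6/77)*(-1/1620) = (679839/77)*(-1/1620) = -226613/41580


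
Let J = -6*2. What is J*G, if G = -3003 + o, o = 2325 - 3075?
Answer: 45036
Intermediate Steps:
o = -750
G = -3753 (G = -3003 - 750 = -3753)
J = -12
J*G = -12*(-3753) = 45036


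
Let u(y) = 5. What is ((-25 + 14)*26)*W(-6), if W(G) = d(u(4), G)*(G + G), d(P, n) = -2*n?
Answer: 41184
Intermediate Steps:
W(G) = -4*G**2 (W(G) = (-2*G)*(G + G) = (-2*G)*(2*G) = -4*G**2)
((-25 + 14)*26)*W(-6) = ((-25 + 14)*26)*(-4*(-6)**2) = (-11*26)*(-4*36) = -286*(-144) = 41184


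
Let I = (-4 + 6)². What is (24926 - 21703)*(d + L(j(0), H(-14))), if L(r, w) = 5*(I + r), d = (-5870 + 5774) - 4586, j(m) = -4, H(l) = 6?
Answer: -15090086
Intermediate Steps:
I = 4 (I = 2² = 4)
d = -4682 (d = -96 - 4586 = -4682)
L(r, w) = 20 + 5*r (L(r, w) = 5*(4 + r) = 20 + 5*r)
(24926 - 21703)*(d + L(j(0), H(-14))) = (24926 - 21703)*(-4682 + (20 + 5*(-4))) = 3223*(-4682 + (20 - 20)) = 3223*(-4682 + 0) = 3223*(-4682) = -15090086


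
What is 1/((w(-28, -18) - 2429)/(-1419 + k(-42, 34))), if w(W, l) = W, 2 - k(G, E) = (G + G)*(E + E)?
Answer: -4295/2457 ≈ -1.7481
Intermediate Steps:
k(G, E) = 2 - 4*E*G (k(G, E) = 2 - (G + G)*(E + E) = 2 - 2*G*2*E = 2 - 4*E*G)
1/((w(-28, -18) - 2429)/(-1419 + k(-42, 34))) = 1/((-28 - 2429)/(-1419 + (2 - 4*34*(-42)))) = 1/(-2457/(-1419 + (2 + 5712))) = 1/(-2457/(-1419 + 5714)) = 1/(-2457/4295) = -4295/2457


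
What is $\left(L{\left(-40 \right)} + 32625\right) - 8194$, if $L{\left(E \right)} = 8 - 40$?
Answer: $24399$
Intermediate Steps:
$L{\left(E \right)} = -32$
$\left(L{\left(-40 \right)} + 32625\right) - 8194 = \left(-32 + 32625\right) - 8194 = 32593 - 8194 = 24399$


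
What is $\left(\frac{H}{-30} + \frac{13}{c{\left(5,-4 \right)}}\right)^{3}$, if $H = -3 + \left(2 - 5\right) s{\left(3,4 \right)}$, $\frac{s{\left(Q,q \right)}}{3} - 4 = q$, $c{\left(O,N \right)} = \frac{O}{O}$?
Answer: $\frac{29791}{8} \approx 3723.9$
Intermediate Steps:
$c{\left(O,N \right)} = 1$
$s{\left(Q,q \right)} = 12 + 3 q$
$H = -75$ ($H = -3 + \left(2 - 5\right) \left(12 + 3 \cdot 4\right) = -3 + \left(2 - 5\right) \left(12 + 12\right) = -3 - 72 = -75$)
$\left(\frac{H}{-30} + \frac{13}{c{\left(5,-4 \right)}}\right)^{3} = \left(- \frac{75}{-30} + \frac{13}{1}\right)^{3} = \left(\left(-75\right) \left(- \frac{1}{30}\right) + 13 \cdot 1\right)^{3} = \left(\frac{5}{2} + 13\right)^{3} = \left(\frac{31}{2}\right)^{3} = \frac{29791}{8}$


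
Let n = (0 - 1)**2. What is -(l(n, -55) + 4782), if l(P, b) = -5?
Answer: -4777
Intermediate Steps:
n = 1 (n = (-1)**2 = 1)
-(l(n, -55) + 4782) = -(-5 + 4782) = -1*4777 = -4777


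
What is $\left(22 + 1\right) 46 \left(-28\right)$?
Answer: $-29624$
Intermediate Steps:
$\left(22 + 1\right) 46 \left(-28\right) = 23 \cdot 46 \left(-28\right) = 1058 \left(-28\right) = -29624$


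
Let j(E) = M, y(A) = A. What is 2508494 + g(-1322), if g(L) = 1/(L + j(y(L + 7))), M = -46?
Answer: 3431619791/1368 ≈ 2.5085e+6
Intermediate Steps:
j(E) = -46
g(L) = 1/(-46 + L) (g(L) = 1/(L - 46) = 1/(-46 + L))
2508494 + g(-1322) = 2508494 + 1/(-46 - 1322) = 2508494 + 1/(-1368) = 2508494 - 1/1368 = 3431619791/1368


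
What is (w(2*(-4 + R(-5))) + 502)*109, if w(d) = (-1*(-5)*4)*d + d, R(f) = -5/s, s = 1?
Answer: 13516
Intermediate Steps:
R(f) = -5 (R(f) = -5/1 = -5*1 = -5)
w(d) = 21*d (w(d) = (5*4)*d + d = 20*d + d = 21*d)
(w(2*(-4 + R(-5))) + 502)*109 = (21*(2*(-4 - 5)) + 502)*109 = (21*(2*(-9)) + 502)*109 = (21*(-18) + 502)*109 = (-378 + 502)*109 = 124*109 = 13516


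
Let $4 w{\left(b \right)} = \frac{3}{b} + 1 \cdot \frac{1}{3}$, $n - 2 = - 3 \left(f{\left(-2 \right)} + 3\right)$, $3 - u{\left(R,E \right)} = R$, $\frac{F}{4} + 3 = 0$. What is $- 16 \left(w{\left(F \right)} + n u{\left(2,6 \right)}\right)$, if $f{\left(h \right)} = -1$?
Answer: $\frac{191}{3} \approx 63.667$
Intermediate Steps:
$F = -12$ ($F = -12 + 4 \cdot 0 = -12 + 0 = -12$)
$u{\left(R,E \right)} = 3 - R$
$n = -4$ ($n = 2 - 3 \left(-1 + 3\right) = 2 - 6 = -4$)
$w{\left(b \right)} = \frac{1}{12} + \frac{3}{4 b}$ ($w{\left(b \right)} = \frac{\frac{3}{b} + 1 \cdot \frac{1}{3}}{4} = \frac{\frac{3}{b} + \frac{1}{3}}{4} = \frac{\frac{1}{3} + \frac{3}{b}}{4} = \frac{1}{12} + \frac{3}{4 b}$)
$- 16 \left(w{\left(F \right)} + n u{\left(2,6 \right)}\right) = - 16 \left(\frac{9 - 12}{12 \left(-12\right)} - 4 \left(3 - 2\right)\right) = - 16 \left(\frac{1}{12} \left(- \frac{1}{12}\right) \left(-3\right) - 4 \left(3 - 2\right)\right) = - 16 \left(\frac{1}{48} - 4\right) = \left(-16\right) \left(- \frac{191}{48}\right) = \frac{191}{3}$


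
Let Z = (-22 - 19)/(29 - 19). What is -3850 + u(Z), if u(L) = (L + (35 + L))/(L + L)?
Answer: -157984/41 ≈ -3853.3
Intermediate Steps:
Z = -41/10 ≈ -4.1000
u(L) = (35 + 2*L)/(2*L) (u(L) = (35 + 2*L)/((2*L)) = (35 + 2*L)*(1/(2*L)) = (35 + 2*L)/(2*L))
-3850 + u(Z) = -3850 + (35/2 - 41/10)/(-41/10) = -3850 - 10/41*67/5 = -3850 - 134/41 = -157984/41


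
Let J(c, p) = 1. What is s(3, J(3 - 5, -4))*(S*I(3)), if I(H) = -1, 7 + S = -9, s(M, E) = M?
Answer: 48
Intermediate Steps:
S = -16 (S = -7 - 9 = -16)
s(3, J(3 - 5, -4))*(S*I(3)) = 3*(-16*(-1)) = 3*16 = 48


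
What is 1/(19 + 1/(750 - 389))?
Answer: 361/6860 ≈ 0.052624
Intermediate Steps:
1/(19 + 1/(750 - 389)) = 1/(19 + 1/361) = 1/(6860/361) = 361/6860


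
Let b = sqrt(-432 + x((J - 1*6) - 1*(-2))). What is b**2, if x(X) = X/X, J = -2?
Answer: -431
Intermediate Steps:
x(X) = 1
b = I*sqrt(431) (b = sqrt(-432 + 1) = sqrt(-431) = I*sqrt(431) ≈ 20.761*I)
b**2 = (I*sqrt(431))**2 = -431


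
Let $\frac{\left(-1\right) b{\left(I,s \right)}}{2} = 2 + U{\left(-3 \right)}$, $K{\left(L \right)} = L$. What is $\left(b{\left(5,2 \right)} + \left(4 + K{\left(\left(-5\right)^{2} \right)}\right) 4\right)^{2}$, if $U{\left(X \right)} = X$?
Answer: $13924$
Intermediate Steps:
$b{\left(I,s \right)} = 2$ ($b{\left(I,s \right)} = - 2 \left(2 - 3\right) = \left(-2\right) \left(-1\right) = 2$)
$\left(b{\left(5,2 \right)} + \left(4 + K{\left(\left(-5\right)^{2} \right)}\right) 4\right)^{2} = \left(2 + \left(4 + \left(-5\right)^{2}\right) 4\right)^{2} = \left(2 + \left(4 + 25\right) 4\right)^{2} = \left(2 + 29 \cdot 4\right)^{2} = \left(2 + 116\right)^{2} = 118^{2} = 13924$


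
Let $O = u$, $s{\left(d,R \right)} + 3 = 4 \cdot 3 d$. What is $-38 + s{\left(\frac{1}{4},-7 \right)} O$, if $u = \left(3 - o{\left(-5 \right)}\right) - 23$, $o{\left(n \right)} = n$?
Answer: $-38$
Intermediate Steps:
$u = -15$ ($u = \left(3 - -5\right) - 23 = \left(3 + 5\right) - 23 = 8 - 23 = -15$)
$s{\left(d,R \right)} = -3 + 12 d$ ($s{\left(d,R \right)} = -3 + 4 \cdot 3 d = -3 + 12 d$)
$O = -15$
$-38 + s{\left(\frac{1}{4},-7 \right)} O = -38 + \left(-3 + \frac{12}{4}\right) \left(-15\right) = -38 + \left(-3 + 12 \cdot \frac{1}{4}\right) \left(-15\right) = -38 + \left(-3 + 3\right) \left(-15\right) = -38 + 0 \left(-15\right) = -38 + 0 = -38$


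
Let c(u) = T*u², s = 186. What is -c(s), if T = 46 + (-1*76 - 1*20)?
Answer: 1729800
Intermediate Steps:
T = -50 (T = 46 + (-76 - 20) = 46 - 96 = -50)
c(u) = -50*u²
-c(s) = -(-50)*186² = -(-50)*34596 = -1*(-1729800) = 1729800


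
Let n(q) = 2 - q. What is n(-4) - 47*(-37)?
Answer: 1745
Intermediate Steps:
n(-4) - 47*(-37) = (2 - 1*(-4)) - 47*(-37) = (2 + 4) + 1739 = 6 + 1739 = 1745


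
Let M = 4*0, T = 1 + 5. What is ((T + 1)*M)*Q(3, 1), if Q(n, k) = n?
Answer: 0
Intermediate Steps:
T = 6
M = 0
((T + 1)*M)*Q(3, 1) = ((6 + 1)*0)*3 = (7*0)*3 = 0*3 = 0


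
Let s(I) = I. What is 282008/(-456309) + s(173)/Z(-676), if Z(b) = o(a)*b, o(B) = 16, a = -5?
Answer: -3129139985/4935438144 ≈ -0.63401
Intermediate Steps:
Z(b) = 16*b
282008/(-456309) + s(173)/Z(-676) = 282008/(-456309) + 173/((16*(-676))) = 282008*(-1/456309) + 173/(-10816) = -282008/456309 + 173*(-1/10816) = -282008/456309 - 173/10816 = -3129139985/4935438144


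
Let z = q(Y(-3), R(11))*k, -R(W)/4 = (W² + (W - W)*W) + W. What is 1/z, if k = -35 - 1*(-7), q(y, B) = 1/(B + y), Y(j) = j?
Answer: 531/28 ≈ 18.964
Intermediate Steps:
R(W) = -4*W - 4*W² (R(W) = -4*((W² + (W - W)*W) + W) = -4*((W² + 0*W) + W) = -4*((W² + 0) + W) = -4*(W² + W) = -4*(W + W²) = -4*W - 4*W²)
k = -28 (k = -35 + 7 = -28)
z = 28/531 (z = -28/(-4*11*(1 + 11) - 3) = -28/(-4*11*12 - 3) = -28/(-528 - 3) = -28/(-531) = -1/531*(-28) = 28/531 ≈ 0.052731)
1/z = 1/(28/531) = 531/28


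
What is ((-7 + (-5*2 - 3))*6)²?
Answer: 14400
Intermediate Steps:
((-7 + (-5*2 - 3))*6)² = ((-7 + (-10 - 3))*6)² = ((-7 - 13)*6)² = (-20*6)² = (-120)² = 14400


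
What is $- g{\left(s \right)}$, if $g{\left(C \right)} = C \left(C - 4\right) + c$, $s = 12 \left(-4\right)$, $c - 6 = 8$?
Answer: $-2510$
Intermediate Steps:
$c = 14$ ($c = 6 + 8 = 14$)
$s = -48$
$g{\left(C \right)} = 14 + C \left(-4 + C\right)$ ($g{\left(C \right)} = C \left(C - 4\right) + 14 = C \left(-4 + C\right) + 14 = 14 + C \left(-4 + C\right)$)
$- g{\left(s \right)} = - (14 + \left(-48\right)^{2} - -192) = - (14 + 2304 + 192) = \left(-1\right) 2510 = -2510$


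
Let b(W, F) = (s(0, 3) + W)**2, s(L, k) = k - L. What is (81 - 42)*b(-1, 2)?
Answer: 156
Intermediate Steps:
b(W, F) = (3 + W)**2 (b(W, F) = ((3 - 1*0) + W)**2 = ((3 + 0) + W)**2 = (3 + W)**2)
(81 - 42)*b(-1, 2) = (81 - 42)*(3 - 1)**2 = 39*2**2 = 39*4 = 156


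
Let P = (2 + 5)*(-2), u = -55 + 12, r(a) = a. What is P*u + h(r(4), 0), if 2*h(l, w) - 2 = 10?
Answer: 608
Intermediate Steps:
h(l, w) = 6 (h(l, w) = 1 + (1/2)*10 = 1 + 5 = 6)
u = -43
P = -14 (P = 7*(-2) = -14)
P*u + h(r(4), 0) = -14*(-43) + 6 = 602 + 6 = 608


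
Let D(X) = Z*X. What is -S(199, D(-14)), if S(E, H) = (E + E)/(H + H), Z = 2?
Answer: 199/28 ≈ 7.1071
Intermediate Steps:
D(X) = 2*X
S(E, H) = E/H (S(E, H) = (2*E)/((2*H)) = (2*E)*(1/(2*H)) = E/H)
-S(199, D(-14)) = -199/(2*(-14)) = -199/(-28) = -199*(-1)/28 = -1*(-199/28) = 199/28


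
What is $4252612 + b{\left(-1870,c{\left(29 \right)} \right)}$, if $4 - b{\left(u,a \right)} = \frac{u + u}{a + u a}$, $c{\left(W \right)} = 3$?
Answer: $\frac{23844414172}{5607} \approx 4.2526 \cdot 10^{6}$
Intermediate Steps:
$b{\left(u,a \right)} = 4 - \frac{2 u}{a + a u}$ ($b{\left(u,a \right)} = 4 - \frac{u + u}{a + u a} = 4 - \frac{2 u}{a + a u}$)
$4252612 + b{\left(-1870,c{\left(29 \right)} \right)} = 4252612 + \frac{2 \left(\left(-1\right) \left(-1870\right) + 2 \cdot 3 + 2 \cdot 3 \left(-1870\right)\right)}{3 \left(1 - 1870\right)} = 4252612 + 2 \cdot \frac{1}{3} \frac{1}{-1869} \left(1870 + 6 - 11220\right) = 4252612 + 2 \cdot \frac{1}{3} \left(- \frac{1}{1869}\right) \left(-9344\right) = 4252612 + \frac{18688}{5607} = \frac{23844414172}{5607}$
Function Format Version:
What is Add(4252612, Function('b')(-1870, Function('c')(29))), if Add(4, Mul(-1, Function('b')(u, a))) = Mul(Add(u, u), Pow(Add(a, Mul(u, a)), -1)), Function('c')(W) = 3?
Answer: Rational(23844414172, 5607) ≈ 4.2526e+6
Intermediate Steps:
Function('b')(u, a) = Add(4, Mul(-2, u, Pow(Add(a, Mul(a, u)), -1))) (Function('b')(u, a) = Add(4, Mul(-1, Mul(Add(u, u), Pow(Add(a, Mul(u, a)), -1)))) = Add(4, Mul(-1, Mul(Mul(2, u), Pow(Add(a, Mul(a, u)), -1)))) = Add(4, Mul(-1, Mul(2, u, Pow(Add(a, Mul(a, u)), -1)))) = Add(4, Mul(-2, u, Pow(Add(a, Mul(a, u)), -1))))
Add(4252612, Function('b')(-1870, Function('c')(29))) = Add(4252612, Mul(2, Pow(3, -1), Pow(Add(1, -1870), -1), Add(Mul(-1, -1870), Mul(2, 3), Mul(2, 3, -1870)))) = Add(4252612, Mul(2, Rational(1, 3), Pow(-1869, -1), Add(1870, 6, -11220))) = Add(4252612, Mul(2, Rational(1, 3), Rational(-1, 1869), -9344)) = Add(4252612, Rational(18688, 5607)) = Rational(23844414172, 5607)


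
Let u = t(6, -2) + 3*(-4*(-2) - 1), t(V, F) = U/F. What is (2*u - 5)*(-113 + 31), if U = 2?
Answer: -2870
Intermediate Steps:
t(V, F) = 2/F
u = 20 (u = 2/(-2) + 3*(-4*(-2) - 1) = 2*(-½) + 3*(8 - 1) = -1 + 3*7 = -1 + 21 = 20)
(2*u - 5)*(-113 + 31) = (2*20 - 5)*(-113 + 31) = (40 - 5)*(-82) = 35*(-82) = -2870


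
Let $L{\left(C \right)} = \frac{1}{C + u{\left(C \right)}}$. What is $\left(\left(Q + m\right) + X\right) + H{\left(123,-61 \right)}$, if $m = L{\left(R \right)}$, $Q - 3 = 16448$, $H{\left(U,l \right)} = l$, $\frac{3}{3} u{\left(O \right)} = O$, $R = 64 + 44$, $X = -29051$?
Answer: $- \frac{2734775}{216} \approx -12661.0$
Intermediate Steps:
$R = 108$
$u{\left(O \right)} = O$
$Q = 16451$ ($Q = 3 + 16448 = 16451$)
$L{\left(C \right)} = \frac{1}{2 C}$ ($L{\left(C \right)} = \frac{1}{C + C} = \frac{1}{2 C}$)
$m = \frac{1}{216}$ ($m = \frac{1}{2 \cdot 108} = \frac{1}{2} \cdot \frac{1}{108} = \frac{1}{216} \approx 0.0046296$)
$\left(\left(Q + m\right) + X\right) + H{\left(123,-61 \right)} = \left(\left(16451 + \frac{1}{216}\right) - 29051\right) - 61 = \left(\frac{3553417}{216} - 29051\right) - 61 = - \frac{2721599}{216} - 61 = - \frac{2734775}{216}$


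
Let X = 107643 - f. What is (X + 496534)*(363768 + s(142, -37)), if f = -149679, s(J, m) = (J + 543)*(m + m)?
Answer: 236015728768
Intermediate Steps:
s(J, m) = 2*m*(543 + J) (s(J, m) = (543 + J)*(2*m) = 2*m*(543 + J))
X = 257322 (X = 107643 - 1*(-149679) = 107643 + 149679 = 257322)
(X + 496534)*(363768 + s(142, -37)) = (257322 + 496534)*(363768 + 2*(-37)*(543 + 142)) = 753856*(363768 + 2*(-37)*685) = 753856*(363768 - 50690) = 753856*313078 = 236015728768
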